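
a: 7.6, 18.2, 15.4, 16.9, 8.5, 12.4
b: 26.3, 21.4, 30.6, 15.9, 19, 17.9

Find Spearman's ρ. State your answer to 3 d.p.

Rank a: 1, 6, 4, 5, 2, 3
Rank b: 5, 4, 6, 1, 3, 2
d = rank(a) − rank(b): -4, 2, -2, 4, -1, 1; Σd² = 42
ρ = 1 − 6Σd² / [n(n²−1)] = 1 − 6×42 / (6×35) = 1 − 252/210 ≈ -0.200

-0.200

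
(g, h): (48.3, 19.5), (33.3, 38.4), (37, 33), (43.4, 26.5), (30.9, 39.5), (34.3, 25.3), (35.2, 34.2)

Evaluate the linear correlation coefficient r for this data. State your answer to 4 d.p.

-0.8355

n = 7, Σg = 262.4, Σh = 216.4, Σg² = 10064.68, Σh² = 7016.04, Σgh = 7883.85
nΣgh − ΣgΣh = 55186.95 − 56783.36 = -1596.41
nΣg² − (Σg)² = 70452.76 − 68853.76 = 1599; nΣh² − (Σh)² = 49112.28 − 46828.96 = 2283.32
r = -1596.41 / √(1599 × 2283.32) = -1596.41 / 1910.7665 ≈ -0.8355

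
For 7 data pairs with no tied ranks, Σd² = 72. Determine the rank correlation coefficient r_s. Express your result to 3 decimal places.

-0.286

ρ = 1 − 6Σd² / [n(n²−1)] = 1 − 6×72 / (7×48)
  = 1 − 432/336 = 1 − 1.2857 ≈ -0.286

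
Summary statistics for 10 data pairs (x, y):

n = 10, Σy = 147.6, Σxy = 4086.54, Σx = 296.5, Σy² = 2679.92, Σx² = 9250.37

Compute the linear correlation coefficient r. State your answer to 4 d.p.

-0.6040

r = (nΣxy − ΣxΣy) / √[(nΣx² − (Σx)²)(nΣy² − (Σy)²)]
Numerator: 10×4086.54 − 296.5×147.6 = -2898
Denominator: √[(92503.7 − 87912.25)(26799.2 − 21785.76)] = √[4591.45 × 5013.44] = 4797.8077
r = -2898 / 4797.8077 ≈ -0.6040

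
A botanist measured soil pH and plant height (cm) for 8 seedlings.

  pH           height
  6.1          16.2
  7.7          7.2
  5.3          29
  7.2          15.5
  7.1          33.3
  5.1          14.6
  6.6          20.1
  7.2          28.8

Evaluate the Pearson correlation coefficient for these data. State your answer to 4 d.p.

-0.1050

n = 8, Σx = 52.3, Σy = 164.7, Σx² = 348.25, Σy² = 3951.03, Σxy = 1070.47
nΣxy − ΣxΣy = 8563.76 − 8613.81 = -50.05
nΣx² − (Σx)² = 2786 − 2735.29 = 50.71; nΣy² − (Σy)² = 31608.24 − 27126.09 = 4482.15
r = -50.05 / √(50.71 × 4482.15) = -50.05 / 476.7492 ≈ -0.1050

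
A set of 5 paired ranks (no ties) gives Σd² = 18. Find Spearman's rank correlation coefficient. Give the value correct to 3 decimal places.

0.100

ρ = 1 − 6Σd² / [n(n²−1)] = 1 − 6×18 / (5×24)
  = 1 − 108/120 = 1 − 0.9000 ≈ 0.100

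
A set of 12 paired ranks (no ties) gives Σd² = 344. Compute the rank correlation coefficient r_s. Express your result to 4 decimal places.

ρ = 1 − 6Σd² / [n(n²−1)] = 1 − 6×344 / (12×143)
  = 1 − 2064/1716 = 1 − 1.20280 ≈ -0.2028

-0.2028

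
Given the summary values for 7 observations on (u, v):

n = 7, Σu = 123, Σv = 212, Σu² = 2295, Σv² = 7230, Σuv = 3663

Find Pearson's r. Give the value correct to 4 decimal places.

-0.1889

r = (nΣuv − ΣuΣv) / √[(nΣu² − (Σu)²)(nΣv² − (Σv)²)]
Numerator: 7×3663 − 123×212 = -435
Denominator: √[(16065 − 15129)(50610 − 44944)] = √[936 × 5666] = 2302.9060
r = -435 / 2302.9060 ≈ -0.1889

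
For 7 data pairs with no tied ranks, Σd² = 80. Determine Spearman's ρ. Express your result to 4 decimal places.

-0.4286

ρ = 1 − 6Σd² / [n(n²−1)] = 1 − 6×80 / (7×48)
  = 1 − 480/336 = 1 − 1.42857 ≈ -0.4286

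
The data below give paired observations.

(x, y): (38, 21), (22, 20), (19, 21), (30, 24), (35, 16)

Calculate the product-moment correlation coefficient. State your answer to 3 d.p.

n = 5, Σx = 144, Σy = 102, Σx² = 4414, Σy² = 2114, Σxy = 2917
nΣxy − ΣxΣy = 14585 − 14688 = -103
nΣx² − (Σx)² = 22070 − 20736 = 1334; nΣy² − (Σy)² = 10570 − 10404 = 166
r = -103 / √(1334 × 166) = -103 / 470.5784 ≈ -0.219

-0.219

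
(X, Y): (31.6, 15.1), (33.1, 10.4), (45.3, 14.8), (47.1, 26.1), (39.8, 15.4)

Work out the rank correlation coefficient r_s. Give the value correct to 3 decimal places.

0.500

Rank X: 1, 2, 4, 5, 3
Rank Y: 3, 1, 2, 5, 4
d = rank(X) − rank(Y): -2, 1, 2, 0, -1; Σd² = 10
ρ = 1 − 6Σd² / [n(n²−1)] = 1 − 6×10 / (5×24) = 1 − 60/120 ≈ 0.500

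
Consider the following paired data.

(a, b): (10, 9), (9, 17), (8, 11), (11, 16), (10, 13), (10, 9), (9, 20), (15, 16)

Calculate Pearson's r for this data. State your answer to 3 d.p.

n = 8, Σa = 82, Σb = 111, Σa² = 872, Σb² = 1653, Σab = 1147
nΣab − ΣaΣb = 9176 − 9102 = 74
nΣa² − (Σa)² = 6976 − 6724 = 252; nΣb² − (Σb)² = 13224 − 12321 = 903
r = 74 / √(252 × 903) = 74 / 477.0283 ≈ 0.155

0.155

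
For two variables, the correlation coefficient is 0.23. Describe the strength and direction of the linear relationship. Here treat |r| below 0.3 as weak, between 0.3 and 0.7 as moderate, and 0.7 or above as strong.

r = 0.23 > 0 so the relationship is positive.
|r| = 0.23, which falls in the weak range.

weak positive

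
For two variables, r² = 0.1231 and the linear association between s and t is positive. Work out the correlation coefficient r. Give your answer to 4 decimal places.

|r| = √0.1231 = 0.3509
The association is positive, so r = 0.3509.

0.3509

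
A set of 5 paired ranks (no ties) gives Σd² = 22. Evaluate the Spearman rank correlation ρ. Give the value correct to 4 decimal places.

ρ = 1 − 6Σd² / [n(n²−1)] = 1 − 6×22 / (5×24)
  = 1 − 132/120 = 1 − 1.10000 ≈ -0.1000

-0.1000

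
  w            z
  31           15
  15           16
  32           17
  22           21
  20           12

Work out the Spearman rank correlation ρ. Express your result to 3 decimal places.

0.300

Rank w: 4, 1, 5, 3, 2
Rank z: 2, 3, 4, 5, 1
d = rank(w) − rank(z): 2, -2, 1, -2, 1; Σd² = 14
ρ = 1 − 6Σd² / [n(n²−1)] = 1 − 6×14 / (5×24) = 1 − 84/120 ≈ 0.300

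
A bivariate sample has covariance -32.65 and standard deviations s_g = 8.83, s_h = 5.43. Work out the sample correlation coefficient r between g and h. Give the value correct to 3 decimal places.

r = Cov(g,h) / (s_g · s_h) = -32.65 / (8.83 × 5.43)
  = -32.65 / 47.9469 ≈ -0.681

-0.681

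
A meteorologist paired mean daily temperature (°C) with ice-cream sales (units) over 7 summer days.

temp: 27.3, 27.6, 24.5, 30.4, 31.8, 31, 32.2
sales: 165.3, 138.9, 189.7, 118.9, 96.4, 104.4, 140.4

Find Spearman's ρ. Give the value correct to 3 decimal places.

-0.643

Rank temp: 2, 3, 1, 4, 6, 5, 7
Rank sales: 6, 4, 7, 3, 1, 2, 5
d = rank(temp) − rank(sales): -4, -1, -6, 1, 5, 3, 2; Σd² = 92
ρ = 1 − 6Σd² / [n(n²−1)] = 1 − 6×92 / (7×48) = 1 − 552/336 ≈ -0.643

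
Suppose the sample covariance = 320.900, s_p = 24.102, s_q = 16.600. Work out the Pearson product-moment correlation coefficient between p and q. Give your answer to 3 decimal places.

r = Cov(p,q) / (s_p · s_q) = 320.900 / (24.102 × 16.600)
  = 320.900 / 400.0932 ≈ 0.802

0.802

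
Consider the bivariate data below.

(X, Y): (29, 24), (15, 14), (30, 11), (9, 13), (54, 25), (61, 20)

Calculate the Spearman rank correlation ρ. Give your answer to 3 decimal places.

0.429

Rank X: 3, 2, 4, 1, 5, 6
Rank Y: 5, 3, 1, 2, 6, 4
d = rank(X) − rank(Y): -2, -1, 3, -1, -1, 2; Σd² = 20
ρ = 1 − 6Σd² / [n(n²−1)] = 1 − 6×20 / (6×35) = 1 − 120/210 ≈ 0.429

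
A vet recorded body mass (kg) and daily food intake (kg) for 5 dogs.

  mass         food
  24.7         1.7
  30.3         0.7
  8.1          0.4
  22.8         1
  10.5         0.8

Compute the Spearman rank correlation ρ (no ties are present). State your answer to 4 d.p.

Rank mass: 4, 5, 1, 3, 2
Rank food: 5, 2, 1, 4, 3
d = rank(mass) − rank(food): -1, 3, 0, -1, -1; Σd² = 12
ρ = 1 − 6Σd² / [n(n²−1)] = 1 − 6×12 / (5×24) = 1 − 72/120 ≈ 0.4000

0.4000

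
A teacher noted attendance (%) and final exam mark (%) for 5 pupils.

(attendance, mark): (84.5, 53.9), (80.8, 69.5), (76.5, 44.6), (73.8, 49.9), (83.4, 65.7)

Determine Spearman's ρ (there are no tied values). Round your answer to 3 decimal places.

0.500

Rank attendance: 5, 3, 2, 1, 4
Rank mark: 3, 5, 1, 2, 4
d = rank(attendance) − rank(mark): 2, -2, 1, -1, 0; Σd² = 10
ρ = 1 − 6Σd² / [n(n²−1)] = 1 − 6×10 / (5×24) = 1 − 60/120 ≈ 0.500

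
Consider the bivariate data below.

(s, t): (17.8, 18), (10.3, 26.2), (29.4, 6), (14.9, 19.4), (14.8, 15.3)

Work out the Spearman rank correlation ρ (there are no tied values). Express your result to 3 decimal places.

Rank s: 4, 1, 5, 3, 2
Rank t: 3, 5, 1, 4, 2
d = rank(s) − rank(t): 1, -4, 4, -1, 0; Σd² = 34
ρ = 1 − 6Σd² / [n(n²−1)] = 1 − 6×34 / (5×24) = 1 − 204/120 ≈ -0.700

-0.700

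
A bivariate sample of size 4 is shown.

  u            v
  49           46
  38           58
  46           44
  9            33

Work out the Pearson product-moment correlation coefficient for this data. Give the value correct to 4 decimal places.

n = 4, Σu = 142, Σv = 181, Σu² = 6042, Σv² = 8505, Σuv = 6779
nΣuv − ΣuΣv = 27116 − 25702 = 1414
nΣu² − (Σu)² = 24168 − 20164 = 4004; nΣv² − (Σv)² = 34020 − 32761 = 1259
r = 1414 / √(4004 × 1259) = 1414 / 2245.2252 ≈ 0.6298

0.6298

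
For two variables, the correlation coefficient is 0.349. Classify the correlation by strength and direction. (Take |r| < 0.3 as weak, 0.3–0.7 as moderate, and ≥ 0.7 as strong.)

r = 0.349 > 0 so the relationship is positive.
|r| = 0.349, which falls in the moderate range.

moderate positive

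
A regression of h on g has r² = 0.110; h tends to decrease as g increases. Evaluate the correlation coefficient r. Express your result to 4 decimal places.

|r| = √0.110 = 0.3317
The association is negative, so r = −0.3317.

-0.3317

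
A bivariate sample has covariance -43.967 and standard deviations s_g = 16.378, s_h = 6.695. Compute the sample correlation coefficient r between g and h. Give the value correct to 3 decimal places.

r = Cov(g,h) / (s_g · s_h) = -43.967 / (16.378 × 6.695)
  = -43.967 / 109.6507 ≈ -0.401

-0.401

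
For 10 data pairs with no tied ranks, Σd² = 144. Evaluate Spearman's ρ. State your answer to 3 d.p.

ρ = 1 − 6Σd² / [n(n²−1)] = 1 − 6×144 / (10×99)
  = 1 − 864/990 = 1 − 0.8727 ≈ 0.127

0.127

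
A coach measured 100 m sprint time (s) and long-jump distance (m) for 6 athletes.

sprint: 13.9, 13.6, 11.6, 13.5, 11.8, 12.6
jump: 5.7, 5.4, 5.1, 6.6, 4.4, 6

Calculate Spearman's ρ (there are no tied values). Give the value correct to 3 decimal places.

Rank sprint: 6, 5, 1, 4, 2, 3
Rank jump: 4, 3, 2, 6, 1, 5
d = rank(sprint) − rank(jump): 2, 2, -1, -2, 1, -2; Σd² = 18
ρ = 1 − 6Σd² / [n(n²−1)] = 1 − 6×18 / (6×35) = 1 − 108/210 ≈ 0.486

0.486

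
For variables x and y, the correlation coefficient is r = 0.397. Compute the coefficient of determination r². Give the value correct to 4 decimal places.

r² = (0.397)² = 0.1576

0.1576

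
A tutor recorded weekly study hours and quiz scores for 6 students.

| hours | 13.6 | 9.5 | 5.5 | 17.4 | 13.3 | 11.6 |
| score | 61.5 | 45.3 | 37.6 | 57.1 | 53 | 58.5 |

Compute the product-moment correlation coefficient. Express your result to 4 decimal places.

n = 6, Σx = 70.9, Σy = 313, Σx² = 919.67, Σy² = 16739.76, Σxy = 3850.59
nΣxy − ΣxΣy = 23103.54 − 22191.7 = 911.84
nΣx² − (Σx)² = 5518.02 − 5026.81 = 491.21; nΣy² − (Σy)² = 100438.56 − 97969 = 2469.56
r = 911.84 / √(491.21 × 2469.56) = 911.84 / 1101.3957 ≈ 0.8279

0.8279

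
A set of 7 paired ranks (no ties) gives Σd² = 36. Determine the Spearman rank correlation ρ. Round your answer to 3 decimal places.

ρ = 1 − 6Σd² / [n(n²−1)] = 1 − 6×36 / (7×48)
  = 1 − 216/336 = 1 − 0.6429 ≈ 0.357

0.357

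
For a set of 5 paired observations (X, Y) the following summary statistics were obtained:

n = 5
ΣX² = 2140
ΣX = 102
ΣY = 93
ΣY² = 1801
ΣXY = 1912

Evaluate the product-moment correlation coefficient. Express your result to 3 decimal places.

0.228

r = (nΣXY − ΣXΣY) / √[(nΣX² − (ΣX)²)(nΣY² − (ΣY)²)]
Numerator: 5×1912 − 102×93 = 74
Denominator: √[(10700 − 10404)(9005 − 8649)] = √[296 × 356] = 324.6167
r = 74 / 324.6167 ≈ 0.228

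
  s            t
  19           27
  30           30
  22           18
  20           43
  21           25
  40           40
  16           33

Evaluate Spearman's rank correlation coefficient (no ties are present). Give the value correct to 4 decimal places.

-0.0357

Rank s: 2, 6, 5, 3, 4, 7, 1
Rank t: 3, 4, 1, 7, 2, 6, 5
d = rank(s) − rank(t): -1, 2, 4, -4, 2, 1, -4; Σd² = 58
ρ = 1 − 6Σd² / [n(n²−1)] = 1 − 6×58 / (7×48) = 1 − 348/336 ≈ -0.0357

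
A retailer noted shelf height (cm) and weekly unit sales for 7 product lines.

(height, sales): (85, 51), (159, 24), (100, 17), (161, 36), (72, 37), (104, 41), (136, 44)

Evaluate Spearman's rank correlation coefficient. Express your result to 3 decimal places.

-0.286

Rank height: 2, 6, 3, 7, 1, 4, 5
Rank sales: 7, 2, 1, 3, 4, 5, 6
d = rank(height) − rank(sales): -5, 4, 2, 4, -3, -1, -1; Σd² = 72
ρ = 1 − 6Σd² / [n(n²−1)] = 1 − 6×72 / (7×48) = 1 − 432/336 ≈ -0.286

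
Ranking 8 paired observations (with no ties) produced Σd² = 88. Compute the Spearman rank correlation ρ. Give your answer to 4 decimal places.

-0.0476

ρ = 1 − 6Σd² / [n(n²−1)] = 1 − 6×88 / (8×63)
  = 1 − 528/504 = 1 − 1.04762 ≈ -0.0476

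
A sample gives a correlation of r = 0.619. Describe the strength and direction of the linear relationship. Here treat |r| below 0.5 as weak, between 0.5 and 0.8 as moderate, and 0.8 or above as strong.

moderate positive

r = 0.619 > 0 so the relationship is positive.
|r| = 0.619, which falls in the moderate range.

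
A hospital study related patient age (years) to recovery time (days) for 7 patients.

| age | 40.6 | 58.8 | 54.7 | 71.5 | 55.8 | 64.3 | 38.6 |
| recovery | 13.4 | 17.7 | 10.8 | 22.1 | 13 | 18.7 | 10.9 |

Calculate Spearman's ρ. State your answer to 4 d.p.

Rank age: 2, 5, 3, 7, 4, 6, 1
Rank recovery: 4, 5, 1, 7, 3, 6, 2
d = rank(age) − rank(recovery): -2, 0, 2, 0, 1, 0, -1; Σd² = 10
ρ = 1 − 6Σd² / [n(n²−1)] = 1 − 6×10 / (7×48) = 1 − 60/336 ≈ 0.8214

0.8214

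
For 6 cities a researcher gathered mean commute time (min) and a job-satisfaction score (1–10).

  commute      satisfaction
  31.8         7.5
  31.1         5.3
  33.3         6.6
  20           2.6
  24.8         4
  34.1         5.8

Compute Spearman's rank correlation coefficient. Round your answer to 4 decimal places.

Rank commute: 4, 3, 5, 1, 2, 6
Rank satisfaction: 6, 3, 5, 1, 2, 4
d = rank(commute) − rank(satisfaction): -2, 0, 0, 0, 0, 2; Σd² = 8
ρ = 1 − 6Σd² / [n(n²−1)] = 1 − 6×8 / (6×35) = 1 − 48/210 ≈ 0.7714

0.7714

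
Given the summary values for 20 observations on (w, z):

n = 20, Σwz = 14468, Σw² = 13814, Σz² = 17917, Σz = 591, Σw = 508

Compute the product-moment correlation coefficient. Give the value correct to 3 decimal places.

-0.846

r = (nΣwz − ΣwΣz) / √[(nΣw² − (Σw)²)(nΣz² − (Σz)²)]
Numerator: 20×14468 − 508×591 = -10868
Denominator: √[(276280 − 258064)(358340 − 349281)] = √[18216 × 9059] = 12845.9622
r = -10868 / 12845.9622 ≈ -0.846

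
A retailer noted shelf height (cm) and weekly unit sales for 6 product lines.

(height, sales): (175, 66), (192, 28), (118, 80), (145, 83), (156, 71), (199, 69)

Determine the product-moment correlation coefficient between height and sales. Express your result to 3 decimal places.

n = 6, Σx = 985, Σy = 397, Σx² = 166375, Σy² = 28231, Σxy = 63208
nΣxy − ΣxΣy = 379248 − 391045 = -11797
nΣx² − (Σx)² = 998250 − 970225 = 28025; nΣy² − (Σy)² = 169386 − 157609 = 11777
r = -11797 / √(28025 × 11777) = -11797 / 18167.2900 ≈ -0.649

-0.649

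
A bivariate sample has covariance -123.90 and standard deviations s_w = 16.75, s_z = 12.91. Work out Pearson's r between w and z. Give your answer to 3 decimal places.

r = Cov(w,z) / (s_w · s_z) = -123.90 / (16.75 × 12.91)
  = -123.90 / 216.2425 ≈ -0.573

-0.573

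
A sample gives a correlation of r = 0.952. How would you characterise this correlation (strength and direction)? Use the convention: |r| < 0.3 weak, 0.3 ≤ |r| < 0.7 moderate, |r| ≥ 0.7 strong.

r = 0.952 > 0 so the relationship is positive.
|r| = 0.952, which falls in the strong range.

strong positive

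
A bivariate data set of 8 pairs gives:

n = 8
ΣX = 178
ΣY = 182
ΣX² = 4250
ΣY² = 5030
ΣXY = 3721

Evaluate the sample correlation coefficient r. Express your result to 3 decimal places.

r = (nΣXY − ΣXΣY) / √[(nΣX² − (ΣX)²)(nΣY² − (ΣY)²)]
Numerator: 8×3721 − 178×182 = -2628
Denominator: √[(34000 − 31684)(40240 − 33124)] = √[2316 × 7116] = 4059.6374
r = -2628 / 4059.6374 ≈ -0.647

-0.647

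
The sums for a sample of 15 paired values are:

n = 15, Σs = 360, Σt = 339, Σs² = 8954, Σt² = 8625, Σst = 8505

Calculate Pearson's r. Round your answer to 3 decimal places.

0.671

r = (nΣst − ΣsΣt) / √[(nΣs² − (Σs)²)(nΣt² − (Σt)²)]
Numerator: 15×8505 − 360×339 = 5535
Denominator: √[(134310 − 129600)(129375 − 114921)] = √[4710 × 14454] = 8250.9599
r = 5535 / 8250.9599 ≈ 0.671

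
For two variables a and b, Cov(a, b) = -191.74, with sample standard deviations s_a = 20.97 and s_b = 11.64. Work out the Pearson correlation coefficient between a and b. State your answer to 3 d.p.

r = Cov(a,b) / (s_a · s_b) = -191.74 / (20.97 × 11.64)
  = -191.74 / 244.0908 ≈ -0.786

-0.786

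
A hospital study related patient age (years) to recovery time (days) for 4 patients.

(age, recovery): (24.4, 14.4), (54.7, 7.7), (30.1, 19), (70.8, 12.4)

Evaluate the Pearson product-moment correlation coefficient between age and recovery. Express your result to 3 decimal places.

n = 4, Σx = 180, Σy = 53.5, Σx² = 9506.1, Σy² = 781.41, Σxy = 2222.37
nΣxy − ΣxΣy = 8889.48 − 9630 = -740.52
nΣx² − (Σx)² = 38024.4 − 32400 = 5624.4; nΣy² − (Σy)² = 3125.64 − 2862.25 = 263.39
r = -740.52 / √(5624.4 × 263.39) = -740.52 / 1217.1322 ≈ -0.608

-0.608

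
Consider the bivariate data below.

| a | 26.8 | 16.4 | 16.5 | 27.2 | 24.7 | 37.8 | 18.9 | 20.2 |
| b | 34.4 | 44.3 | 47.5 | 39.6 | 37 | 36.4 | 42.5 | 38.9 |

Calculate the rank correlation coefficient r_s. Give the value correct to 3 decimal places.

Rank a: 6, 1, 2, 7, 5, 8, 3, 4
Rank b: 1, 7, 8, 5, 3, 2, 6, 4
d = rank(a) − rank(b): 5, -6, -6, 2, 2, 6, -3, 0; Σd² = 150
ρ = 1 − 6Σd² / [n(n²−1)] = 1 − 6×150 / (8×63) = 1 − 900/504 ≈ -0.786

-0.786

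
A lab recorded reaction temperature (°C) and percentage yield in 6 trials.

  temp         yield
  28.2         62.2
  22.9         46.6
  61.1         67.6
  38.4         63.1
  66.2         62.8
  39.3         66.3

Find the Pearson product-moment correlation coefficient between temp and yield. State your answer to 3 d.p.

0.612

n = 6, Σx = 256.1, Σy = 368.6, Σx² = 12454.35, Σy² = 22931.3, Σxy = 16137.53
nΣxy − ΣxΣy = 96825.18 − 94398.46 = 2426.72
nΣx² − (Σx)² = 74726.1 − 65587.21 = 9138.89; nΣy² − (Σy)² = 137587.8 − 135865.96 = 1721.84
r = 2426.72 / √(9138.89 × 1721.84) = 2426.72 / 3966.8257 ≈ 0.612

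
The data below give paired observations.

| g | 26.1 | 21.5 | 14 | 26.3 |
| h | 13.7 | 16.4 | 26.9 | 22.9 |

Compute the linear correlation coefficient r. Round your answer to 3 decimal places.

n = 4, Σg = 87.9, Σh = 79.9, Σg² = 2031.15, Σh² = 1704.67, Σgh = 1689.04
nΣgh − ΣgΣh = 6756.16 − 7023.21 = -267.05
nΣg² − (Σg)² = 8124.6 − 7726.41 = 398.19; nΣh² − (Σh)² = 6818.68 − 6384.01 = 434.67
r = -267.05 / √(398.19 × 434.67) = -267.05 / 416.0303 ≈ -0.642

-0.642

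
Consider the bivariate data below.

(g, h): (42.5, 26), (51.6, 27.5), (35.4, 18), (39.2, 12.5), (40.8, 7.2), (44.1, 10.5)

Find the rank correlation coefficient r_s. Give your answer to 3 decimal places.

0.314

Rank g: 4, 6, 1, 2, 3, 5
Rank h: 5, 6, 4, 3, 1, 2
d = rank(g) − rank(h): -1, 0, -3, -1, 2, 3; Σd² = 24
ρ = 1 − 6Σd² / [n(n²−1)] = 1 − 6×24 / (6×35) = 1 − 144/210 ≈ 0.314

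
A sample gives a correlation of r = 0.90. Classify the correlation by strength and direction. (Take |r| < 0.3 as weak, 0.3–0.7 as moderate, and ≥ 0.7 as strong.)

strong positive

r = 0.90 > 0 so the relationship is positive.
|r| = 0.90, which falls in the strong range.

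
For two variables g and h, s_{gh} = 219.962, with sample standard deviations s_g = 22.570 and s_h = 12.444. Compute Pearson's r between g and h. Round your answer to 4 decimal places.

0.7832

r = Cov(g,h) / (s_g · s_h) = 219.962 / (22.570 × 12.444)
  = 219.962 / 280.8611 ≈ 0.7832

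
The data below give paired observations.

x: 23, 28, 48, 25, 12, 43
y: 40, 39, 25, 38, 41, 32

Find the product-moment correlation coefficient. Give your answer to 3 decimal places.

-0.930

n = 6, Σx = 179, Σy = 215, Σx² = 6235, Σy² = 7895, Σxy = 6030
nΣxy − ΣxΣy = 36180 − 38485 = -2305
nΣx² − (Σx)² = 37410 − 32041 = 5369; nΣy² − (Σy)² = 47370 − 46225 = 1145
r = -2305 / √(5369 × 1145) = -2305 / 2479.4163 ≈ -0.930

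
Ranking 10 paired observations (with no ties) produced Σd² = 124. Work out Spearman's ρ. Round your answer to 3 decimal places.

ρ = 1 − 6Σd² / [n(n²−1)] = 1 − 6×124 / (10×99)
  = 1 − 744/990 = 1 − 0.7515 ≈ 0.248

0.248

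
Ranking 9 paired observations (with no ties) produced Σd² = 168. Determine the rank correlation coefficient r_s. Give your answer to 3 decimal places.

ρ = 1 − 6Σd² / [n(n²−1)] = 1 − 6×168 / (9×80)
  = 1 − 1008/720 = 1 − 1.4000 ≈ -0.400

-0.400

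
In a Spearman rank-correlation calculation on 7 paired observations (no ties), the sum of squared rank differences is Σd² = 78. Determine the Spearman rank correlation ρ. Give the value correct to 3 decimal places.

-0.393

ρ = 1 − 6Σd² / [n(n²−1)] = 1 − 6×78 / (7×48)
  = 1 − 468/336 = 1 − 1.3929 ≈ -0.393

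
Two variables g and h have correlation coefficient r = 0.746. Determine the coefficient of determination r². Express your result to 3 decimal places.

r² = (0.746)² = 0.557

0.557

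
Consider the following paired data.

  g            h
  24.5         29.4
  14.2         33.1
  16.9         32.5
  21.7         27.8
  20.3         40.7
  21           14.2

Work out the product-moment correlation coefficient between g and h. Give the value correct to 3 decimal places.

n = 6, Σg = 118.6, Σh = 177.7, Σg² = 2411.48, Σh² = 5647.19, Σgh = 3467.24
nΣgh − ΣgΣh = 20803.44 − 21075.22 = -271.78
nΣg² − (Σg)² = 14468.88 − 14065.96 = 402.92; nΣh² − (Σh)² = 33883.14 − 31577.29 = 2305.85
r = -271.78 / √(402.92 × 2305.85) = -271.78 / 963.8844 ≈ -0.282

-0.282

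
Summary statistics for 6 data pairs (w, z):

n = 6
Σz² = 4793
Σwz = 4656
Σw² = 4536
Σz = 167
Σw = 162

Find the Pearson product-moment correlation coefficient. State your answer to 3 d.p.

0.960

r = (nΣwz − ΣwΣz) / √[(nΣw² − (Σw)²)(nΣz² − (Σz)²)]
Numerator: 6×4656 − 162×167 = 882
Denominator: √[(27216 − 26244)(28758 − 27889)] = √[972 × 869] = 919.0582
r = 882 / 919.0582 ≈ 0.960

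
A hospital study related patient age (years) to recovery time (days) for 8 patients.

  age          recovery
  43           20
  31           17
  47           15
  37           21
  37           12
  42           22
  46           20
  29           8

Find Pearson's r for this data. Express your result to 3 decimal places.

0.542

n = 8, Σx = 312, Σy = 135, Σx² = 12478, Σy² = 2447, Σxy = 5389
nΣxy − ΣxΣy = 43112 − 42120 = 992
nΣx² − (Σx)² = 99824 − 97344 = 2480; nΣy² − (Σy)² = 19576 − 18225 = 1351
r = 992 / √(2480 × 1351) = 992 / 1830.4316 ≈ 0.542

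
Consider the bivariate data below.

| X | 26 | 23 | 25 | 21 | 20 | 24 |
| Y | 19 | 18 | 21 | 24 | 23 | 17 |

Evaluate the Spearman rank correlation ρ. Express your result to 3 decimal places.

-0.486

Rank X: 6, 3, 5, 2, 1, 4
Rank Y: 3, 2, 4, 6, 5, 1
d = rank(X) − rank(Y): 3, 1, 1, -4, -4, 3; Σd² = 52
ρ = 1 − 6Σd² / [n(n²−1)] = 1 − 6×52 / (6×35) = 1 − 312/210 ≈ -0.486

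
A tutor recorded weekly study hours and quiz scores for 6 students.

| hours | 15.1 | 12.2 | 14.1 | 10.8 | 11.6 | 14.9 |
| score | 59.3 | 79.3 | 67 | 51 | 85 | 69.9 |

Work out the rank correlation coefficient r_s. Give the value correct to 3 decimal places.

-0.086

Rank hours: 6, 3, 4, 1, 2, 5
Rank score: 2, 5, 3, 1, 6, 4
d = rank(hours) − rank(score): 4, -2, 1, 0, -4, 1; Σd² = 38
ρ = 1 − 6Σd² / [n(n²−1)] = 1 − 6×38 / (6×35) = 1 − 228/210 ≈ -0.086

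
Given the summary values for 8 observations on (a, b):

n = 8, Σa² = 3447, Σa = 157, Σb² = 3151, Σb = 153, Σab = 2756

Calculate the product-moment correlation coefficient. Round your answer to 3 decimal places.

r = (nΣab − ΣaΣb) / √[(nΣa² − (Σa)²)(nΣb² − (Σb)²)]
Numerator: 8×2756 − 157×153 = -1973
Denominator: √[(27576 − 24649)(25208 − 23409)] = √[2927 × 1799] = 2294.7054
r = -1973 / 2294.7054 ≈ -0.860

-0.860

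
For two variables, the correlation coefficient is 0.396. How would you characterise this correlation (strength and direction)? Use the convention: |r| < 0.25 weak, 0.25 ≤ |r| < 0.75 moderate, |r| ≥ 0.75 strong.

r = 0.396 > 0 so the relationship is positive.
|r| = 0.396, which falls in the moderate range.

moderate positive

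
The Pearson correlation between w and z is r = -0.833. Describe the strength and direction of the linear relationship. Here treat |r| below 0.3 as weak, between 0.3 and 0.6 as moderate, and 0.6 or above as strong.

r = -0.833 < 0 so the relationship is negative.
|r| = 0.833, which falls in the strong range.

strong negative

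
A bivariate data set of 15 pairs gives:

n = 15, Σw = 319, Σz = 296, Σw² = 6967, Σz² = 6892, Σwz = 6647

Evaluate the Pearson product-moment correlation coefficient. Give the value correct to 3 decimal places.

0.803

r = (nΣwz − ΣwΣz) / √[(nΣw² − (Σw)²)(nΣz² − (Σz)²)]
Numerator: 15×6647 − 319×296 = 5281
Denominator: √[(104505 − 101761)(103380 − 87616)] = √[2744 × 15764] = 6576.9610
r = 5281 / 6576.9610 ≈ 0.803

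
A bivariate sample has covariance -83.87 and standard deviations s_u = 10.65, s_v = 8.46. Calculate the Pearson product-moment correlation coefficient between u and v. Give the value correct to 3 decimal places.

r = Cov(u,v) / (s_u · s_v) = -83.87 / (10.65 × 8.46)
  = -83.87 / 90.0990 ≈ -0.931

-0.931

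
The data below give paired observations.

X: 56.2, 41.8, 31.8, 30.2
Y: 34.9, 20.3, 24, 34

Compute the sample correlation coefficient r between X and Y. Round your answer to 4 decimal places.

0.2758

n = 4, ΣX = 160, ΣY = 113.2, ΣX² = 6828.96, ΣY² = 3362.1, ΣXY = 4599.92
nΣXY − ΣXΣY = 18399.68 − 18112 = 287.68
nΣX² − (ΣX)² = 27315.84 − 25600 = 1715.84; nΣY² − (ΣY)² = 13448.4 − 12814.24 = 634.16
r = 287.68 / √(1715.84 × 634.16) = 287.68 / 1043.1285 ≈ 0.2758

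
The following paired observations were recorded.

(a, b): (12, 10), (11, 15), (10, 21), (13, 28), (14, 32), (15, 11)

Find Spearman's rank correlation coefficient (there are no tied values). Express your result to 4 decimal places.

0.0857

Rank a: 3, 2, 1, 4, 5, 6
Rank b: 1, 3, 4, 5, 6, 2
d = rank(a) − rank(b): 2, -1, -3, -1, -1, 4; Σd² = 32
ρ = 1 − 6Σd² / [n(n²−1)] = 1 − 6×32 / (6×35) = 1 − 192/210 ≈ 0.0857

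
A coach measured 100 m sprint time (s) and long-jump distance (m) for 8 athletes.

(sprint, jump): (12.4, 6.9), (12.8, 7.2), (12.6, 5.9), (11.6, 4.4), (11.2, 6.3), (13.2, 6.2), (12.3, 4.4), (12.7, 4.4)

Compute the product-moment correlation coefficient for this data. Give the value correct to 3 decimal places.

n = 8, Σx = 98.8, Σy = 45.7, Σx² = 1223.18, Σy² = 270.47, Σxy = 565.5
nΣxy − ΣxΣy = 4524 − 4515.16 = 8.84
nΣx² − (Σx)² = 9785.44 − 9761.44 = 24; nΣy² − (Σy)² = 2163.76 − 2088.49 = 75.27
r = 8.84 / √(24 × 75.27) = 8.84 / 42.5027 ≈ 0.208

0.208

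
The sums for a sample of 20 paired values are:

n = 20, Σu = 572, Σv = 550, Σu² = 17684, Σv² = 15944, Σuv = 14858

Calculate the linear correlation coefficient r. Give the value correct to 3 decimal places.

-0.837

r = (nΣuv − ΣuΣv) / √[(nΣu² − (Σu)²)(nΣv² − (Σv)²)]
Numerator: 20×14858 − 572×550 = -17440
Denominator: √[(353680 − 327184)(318880 − 302500)] = √[26496 × 16380] = 20832.7742
r = -17440 / 20832.7742 ≈ -0.837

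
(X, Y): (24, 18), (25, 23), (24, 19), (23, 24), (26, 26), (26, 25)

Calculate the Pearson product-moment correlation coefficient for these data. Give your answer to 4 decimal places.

n = 6, ΣX = 148, ΣY = 135, ΣX² = 3658, ΣY² = 3091, ΣXY = 3341
nΣXY − ΣXΣY = 20046 − 19980 = 66
nΣX² − (ΣX)² = 21948 − 21904 = 44; nΣY² − (ΣY)² = 18546 − 18225 = 321
r = 66 / √(44 × 321) = 66 / 118.8444 ≈ 0.5553

0.5553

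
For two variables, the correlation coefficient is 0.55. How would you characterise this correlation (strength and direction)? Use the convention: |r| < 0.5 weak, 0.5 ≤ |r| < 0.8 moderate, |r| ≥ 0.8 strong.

r = 0.55 > 0 so the relationship is positive.
|r| = 0.55, which falls in the moderate range.

moderate positive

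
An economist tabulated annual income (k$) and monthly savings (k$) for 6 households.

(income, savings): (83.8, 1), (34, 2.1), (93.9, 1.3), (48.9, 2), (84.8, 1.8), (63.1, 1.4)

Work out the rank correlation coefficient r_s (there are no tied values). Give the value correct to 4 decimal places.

-0.7143

Rank income: 4, 1, 6, 2, 5, 3
Rank savings: 1, 6, 2, 5, 4, 3
d = rank(income) − rank(savings): 3, -5, 4, -3, 1, 0; Σd² = 60
ρ = 1 − 6Σd² / [n(n²−1)] = 1 − 6×60 / (6×35) = 1 − 360/210 ≈ -0.7143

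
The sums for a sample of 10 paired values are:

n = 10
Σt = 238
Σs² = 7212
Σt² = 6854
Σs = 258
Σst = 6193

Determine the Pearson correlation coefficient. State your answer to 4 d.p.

r = (nΣst − ΣsΣt) / √[(nΣs² − (Σs)²)(nΣt² − (Σt)²)]
Numerator: 10×6193 − 258×238 = 526
Denominator: √[(72120 − 66564)(68540 − 56644)] = √[5556 × 11896] = 8129.8325
r = 526 / 8129.8325 ≈ 0.0647

0.0647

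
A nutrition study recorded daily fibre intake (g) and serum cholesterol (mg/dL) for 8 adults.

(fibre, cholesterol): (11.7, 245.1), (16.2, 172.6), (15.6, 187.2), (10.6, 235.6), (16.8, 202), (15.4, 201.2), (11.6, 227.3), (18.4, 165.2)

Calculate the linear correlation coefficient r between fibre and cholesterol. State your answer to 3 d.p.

-0.917

n = 8, Σx = 116.3, Σy = 1636.2, Σx² = 1747.57, Σy² = 340657.74, Σxy = 23249.91
nΣxy − ΣxΣy = 185999.28 − 190290.06 = -4290.78
nΣx² − (Σx)² = 13980.56 − 13525.69 = 454.87; nΣy² − (Σy)² = 2725261.92 − 2677150.44 = 48111.48
r = -4290.78 / √(454.87 × 48111.48) = -4290.78 / 4678.0839 ≈ -0.917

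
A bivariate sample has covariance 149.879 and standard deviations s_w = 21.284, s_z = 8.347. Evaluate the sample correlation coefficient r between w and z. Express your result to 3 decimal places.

r = Cov(w,z) / (s_w · s_z) = 149.879 / (21.284 × 8.347)
  = 149.879 / 177.6575 ≈ 0.844

0.844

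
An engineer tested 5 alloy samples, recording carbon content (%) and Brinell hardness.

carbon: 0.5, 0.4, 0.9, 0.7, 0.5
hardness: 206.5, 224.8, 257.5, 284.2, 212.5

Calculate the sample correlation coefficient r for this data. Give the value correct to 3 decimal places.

0.715

n = 5, Σx = 3, Σy = 1185.5, Σx² = 1.96, Σy² = 285409.43, Σxy = 730.11
nΣxy − ΣxΣy = 3650.55 − 3556.5 = 94.05
nΣx² − (Σx)² = 9.8 − 9 = 0.8; nΣy² − (Σy)² = 1427047.15 − 1405410.25 = 21636.9
r = 94.05 / √(0.8 × 21636.9) = 94.05 / 131.5656 ≈ 0.715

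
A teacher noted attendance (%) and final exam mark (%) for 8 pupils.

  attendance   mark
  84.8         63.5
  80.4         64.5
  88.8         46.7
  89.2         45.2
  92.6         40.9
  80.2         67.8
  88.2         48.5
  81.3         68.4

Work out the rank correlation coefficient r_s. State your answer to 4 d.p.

Rank attendance: 4, 2, 6, 7, 8, 1, 5, 3
Rank mark: 5, 6, 3, 2, 1, 7, 4, 8
d = rank(attendance) − rank(mark): -1, -4, 3, 5, 7, -6, 1, -5; Σd² = 162
ρ = 1 − 6Σd² / [n(n²−1)] = 1 − 6×162 / (8×63) = 1 − 972/504 ≈ -0.9286

-0.9286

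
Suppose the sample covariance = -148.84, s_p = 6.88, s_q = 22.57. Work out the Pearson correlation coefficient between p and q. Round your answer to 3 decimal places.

-0.959

r = Cov(p,q) / (s_p · s_q) = -148.84 / (6.88 × 22.57)
  = -148.84 / 155.2816 ≈ -0.959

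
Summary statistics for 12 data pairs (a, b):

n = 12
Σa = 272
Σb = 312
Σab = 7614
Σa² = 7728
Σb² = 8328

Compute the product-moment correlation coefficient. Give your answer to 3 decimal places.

0.933

r = (nΣab − ΣaΣb) / √[(nΣa² − (Σa)²)(nΣb² − (Σb)²)]
Numerator: 12×7614 − 272×312 = 6504
Denominator: √[(92736 − 73984)(99936 − 97344)] = √[18752 × 2592] = 6971.7418
r = 6504 / 6971.7418 ≈ 0.933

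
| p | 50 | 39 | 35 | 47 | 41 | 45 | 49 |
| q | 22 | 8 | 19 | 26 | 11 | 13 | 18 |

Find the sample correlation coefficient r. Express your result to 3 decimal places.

0.482

n = 7, Σp = 306, Σq = 117, Σp² = 13562, Σq² = 2199, Σpq = 5217
nΣpq − ΣpΣq = 36519 − 35802 = 717
nΣp² − (Σp)² = 94934 − 93636 = 1298; nΣq² − (Σq)² = 15393 − 13689 = 1704
r = 717 / √(1298 × 1704) = 717 / 1487.2095 ≈ 0.482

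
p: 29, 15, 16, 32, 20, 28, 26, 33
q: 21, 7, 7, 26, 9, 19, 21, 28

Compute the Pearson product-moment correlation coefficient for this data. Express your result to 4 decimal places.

n = 8, Σp = 199, Σq = 138, Σp² = 5295, Σq² = 2882, Σpq = 3840
nΣpq − ΣpΣq = 30720 − 27462 = 3258
nΣp² − (Σp)² = 42360 − 39601 = 2759; nΣq² − (Σq)² = 23056 − 19044 = 4012
r = 3258 / √(2759 × 4012) = 3258 / 3327.0269 ≈ 0.9793

0.9793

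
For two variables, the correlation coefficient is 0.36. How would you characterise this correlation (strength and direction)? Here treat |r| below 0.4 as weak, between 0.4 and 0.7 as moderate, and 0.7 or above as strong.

weak positive

r = 0.36 > 0 so the relationship is positive.
|r| = 0.36, which falls in the weak range.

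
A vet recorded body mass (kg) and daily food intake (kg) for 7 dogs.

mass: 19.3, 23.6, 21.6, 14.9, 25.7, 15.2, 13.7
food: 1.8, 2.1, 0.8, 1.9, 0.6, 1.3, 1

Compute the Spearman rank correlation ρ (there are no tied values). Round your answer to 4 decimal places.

Rank mass: 4, 6, 5, 2, 7, 3, 1
Rank food: 5, 7, 2, 6, 1, 4, 3
d = rank(mass) − rank(food): -1, -1, 3, -4, 6, -1, -2; Σd² = 68
ρ = 1 − 6Σd² / [n(n²−1)] = 1 − 6×68 / (7×48) = 1 − 408/336 ≈ -0.2143

-0.2143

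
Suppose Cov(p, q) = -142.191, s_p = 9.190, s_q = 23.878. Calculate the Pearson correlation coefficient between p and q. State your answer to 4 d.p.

-0.6480

r = Cov(p,q) / (s_p · s_q) = -142.191 / (9.190 × 23.878)
  = -142.191 / 219.4388 ≈ -0.6480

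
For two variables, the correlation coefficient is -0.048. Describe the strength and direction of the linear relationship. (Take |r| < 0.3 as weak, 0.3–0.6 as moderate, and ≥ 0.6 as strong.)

r = -0.048 < 0 so the relationship is negative.
|r| = 0.048, which falls in the weak range.

weak negative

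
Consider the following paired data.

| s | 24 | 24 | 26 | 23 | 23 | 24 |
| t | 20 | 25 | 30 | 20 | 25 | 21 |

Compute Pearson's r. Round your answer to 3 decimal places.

n = 6, Σs = 144, Σt = 141, Σs² = 3462, Σt² = 3391, Σst = 3399
nΣst − ΣsΣt = 20394 − 20304 = 90
nΣs² − (Σs)² = 20772 − 20736 = 36; nΣt² − (Σt)² = 20346 − 19881 = 465
r = 90 / √(36 × 465) = 90 / 129.3832 ≈ 0.696

0.696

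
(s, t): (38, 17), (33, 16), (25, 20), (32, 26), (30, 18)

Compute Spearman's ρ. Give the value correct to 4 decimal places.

Rank s: 5, 4, 1, 3, 2
Rank t: 2, 1, 4, 5, 3
d = rank(s) − rank(t): 3, 3, -3, -2, -1; Σd² = 32
ρ = 1 − 6Σd² / [n(n²−1)] = 1 − 6×32 / (5×24) = 1 − 192/120 ≈ -0.6000

-0.6000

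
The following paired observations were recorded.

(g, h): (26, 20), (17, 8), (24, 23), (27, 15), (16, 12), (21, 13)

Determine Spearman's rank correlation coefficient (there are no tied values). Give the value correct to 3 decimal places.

Rank g: 5, 2, 4, 6, 1, 3
Rank h: 5, 1, 6, 4, 2, 3
d = rank(g) − rank(h): 0, 1, -2, 2, -1, 0; Σd² = 10
ρ = 1 − 6Σd² / [n(n²−1)] = 1 − 6×10 / (6×35) = 1 − 60/210 ≈ 0.714

0.714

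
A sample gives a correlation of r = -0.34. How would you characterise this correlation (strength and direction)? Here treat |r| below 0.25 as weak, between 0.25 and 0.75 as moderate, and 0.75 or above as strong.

moderate negative

r = -0.34 < 0 so the relationship is negative.
|r| = 0.34, which falls in the moderate range.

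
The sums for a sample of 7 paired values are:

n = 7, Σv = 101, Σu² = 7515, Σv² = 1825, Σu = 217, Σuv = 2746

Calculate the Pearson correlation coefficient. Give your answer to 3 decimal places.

-0.715

r = (nΣuv − ΣuΣv) / √[(nΣu² − (Σu)²)(nΣv² − (Σv)²)]
Numerator: 7×2746 − 217×101 = -2695
Denominator: √[(52605 − 47089)(12775 − 10201)] = √[5516 × 2574] = 3768.0478
r = -2695 / 3768.0478 ≈ -0.715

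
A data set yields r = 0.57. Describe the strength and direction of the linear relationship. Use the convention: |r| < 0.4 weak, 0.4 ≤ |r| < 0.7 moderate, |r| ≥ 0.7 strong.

r = 0.57 > 0 so the relationship is positive.
|r| = 0.57, which falls in the moderate range.

moderate positive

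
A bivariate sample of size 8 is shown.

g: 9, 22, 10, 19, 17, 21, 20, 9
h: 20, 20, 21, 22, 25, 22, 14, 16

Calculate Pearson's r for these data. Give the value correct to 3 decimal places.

n = 8, Σg = 127, Σh = 160, Σg² = 2237, Σh² = 3286, Σgh = 2559
nΣgh − ΣgΣh = 20472 − 20320 = 152
nΣg² − (Σg)² = 17896 − 16129 = 1767; nΣh² − (Σh)² = 26288 − 25600 = 688
r = 152 / √(1767 × 688) = 152 / 1102.5861 ≈ 0.138

0.138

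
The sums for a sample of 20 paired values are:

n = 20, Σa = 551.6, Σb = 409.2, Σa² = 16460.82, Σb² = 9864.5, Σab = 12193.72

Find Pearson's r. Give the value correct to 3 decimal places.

r = (nΣab − ΣaΣb) / √[(nΣa² − (Σa)²)(nΣb² − (Σb)²)]
Numerator: 20×12193.72 − 551.6×409.2 = 18159.68
Denominator: √[(329216.4 − 304262.56)(197290 − 167444.64)] = √[24953.84 × 29845.36] = 27290.2242
r = 18159.68 / 27290.2242 ≈ 0.665

0.665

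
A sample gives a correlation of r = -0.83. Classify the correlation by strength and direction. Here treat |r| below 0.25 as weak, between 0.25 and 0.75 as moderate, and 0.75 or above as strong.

r = -0.83 < 0 so the relationship is negative.
|r| = 0.83, which falls in the strong range.

strong negative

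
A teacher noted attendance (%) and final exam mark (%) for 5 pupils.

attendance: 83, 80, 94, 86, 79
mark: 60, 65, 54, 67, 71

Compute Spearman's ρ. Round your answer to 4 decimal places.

-0.7000

Rank attendance: 3, 2, 5, 4, 1
Rank mark: 2, 3, 1, 4, 5
d = rank(attendance) − rank(mark): 1, -1, 4, 0, -4; Σd² = 34
ρ = 1 − 6Σd² / [n(n²−1)] = 1 − 6×34 / (5×24) = 1 − 204/120 ≈ -0.7000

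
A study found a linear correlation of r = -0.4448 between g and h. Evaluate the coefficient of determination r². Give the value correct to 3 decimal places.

r² = (-0.4448)² = 0.198

0.198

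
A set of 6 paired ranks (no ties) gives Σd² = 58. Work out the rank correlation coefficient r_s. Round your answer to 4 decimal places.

-0.6571

ρ = 1 − 6Σd² / [n(n²−1)] = 1 − 6×58 / (6×35)
  = 1 − 348/210 = 1 − 1.65714 ≈ -0.6571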